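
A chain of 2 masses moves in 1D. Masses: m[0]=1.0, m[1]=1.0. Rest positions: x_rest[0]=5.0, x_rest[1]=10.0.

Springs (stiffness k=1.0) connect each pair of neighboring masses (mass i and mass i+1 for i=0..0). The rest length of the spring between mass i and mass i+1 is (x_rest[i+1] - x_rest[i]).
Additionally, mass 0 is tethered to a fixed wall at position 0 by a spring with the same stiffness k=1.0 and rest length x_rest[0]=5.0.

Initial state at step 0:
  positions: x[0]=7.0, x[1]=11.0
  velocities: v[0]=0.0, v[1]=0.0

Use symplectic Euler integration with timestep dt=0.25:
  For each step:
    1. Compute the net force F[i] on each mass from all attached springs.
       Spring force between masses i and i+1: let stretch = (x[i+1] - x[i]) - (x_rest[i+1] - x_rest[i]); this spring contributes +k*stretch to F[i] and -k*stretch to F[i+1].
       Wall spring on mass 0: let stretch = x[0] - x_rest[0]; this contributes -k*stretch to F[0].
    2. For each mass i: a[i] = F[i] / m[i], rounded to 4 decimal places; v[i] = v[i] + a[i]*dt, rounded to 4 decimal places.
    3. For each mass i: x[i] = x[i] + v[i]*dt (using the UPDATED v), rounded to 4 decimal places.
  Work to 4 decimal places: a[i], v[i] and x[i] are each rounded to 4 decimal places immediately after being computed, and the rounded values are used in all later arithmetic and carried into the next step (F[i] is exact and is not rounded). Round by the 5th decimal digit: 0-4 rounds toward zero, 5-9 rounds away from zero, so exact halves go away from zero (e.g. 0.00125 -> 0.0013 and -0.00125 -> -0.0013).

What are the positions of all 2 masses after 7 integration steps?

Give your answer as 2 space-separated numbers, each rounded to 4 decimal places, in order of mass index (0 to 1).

Answer: 4.3834 11.2770

Derivation:
Step 0: x=[7.0000 11.0000] v=[0.0000 0.0000]
Step 1: x=[6.8125 11.0625] v=[-0.7500 0.2500]
Step 2: x=[6.4649 11.1719] v=[-1.3906 0.4375]
Step 3: x=[6.0074 11.2996] v=[-1.8301 0.5108]
Step 4: x=[5.5052 11.4091] v=[-2.0089 0.4378]
Step 5: x=[5.0279 11.4621] v=[-1.9092 0.2118]
Step 6: x=[4.6385 11.4254] v=[-1.5576 -0.1468]
Step 7: x=[4.3834 11.2770] v=[-1.0205 -0.5935]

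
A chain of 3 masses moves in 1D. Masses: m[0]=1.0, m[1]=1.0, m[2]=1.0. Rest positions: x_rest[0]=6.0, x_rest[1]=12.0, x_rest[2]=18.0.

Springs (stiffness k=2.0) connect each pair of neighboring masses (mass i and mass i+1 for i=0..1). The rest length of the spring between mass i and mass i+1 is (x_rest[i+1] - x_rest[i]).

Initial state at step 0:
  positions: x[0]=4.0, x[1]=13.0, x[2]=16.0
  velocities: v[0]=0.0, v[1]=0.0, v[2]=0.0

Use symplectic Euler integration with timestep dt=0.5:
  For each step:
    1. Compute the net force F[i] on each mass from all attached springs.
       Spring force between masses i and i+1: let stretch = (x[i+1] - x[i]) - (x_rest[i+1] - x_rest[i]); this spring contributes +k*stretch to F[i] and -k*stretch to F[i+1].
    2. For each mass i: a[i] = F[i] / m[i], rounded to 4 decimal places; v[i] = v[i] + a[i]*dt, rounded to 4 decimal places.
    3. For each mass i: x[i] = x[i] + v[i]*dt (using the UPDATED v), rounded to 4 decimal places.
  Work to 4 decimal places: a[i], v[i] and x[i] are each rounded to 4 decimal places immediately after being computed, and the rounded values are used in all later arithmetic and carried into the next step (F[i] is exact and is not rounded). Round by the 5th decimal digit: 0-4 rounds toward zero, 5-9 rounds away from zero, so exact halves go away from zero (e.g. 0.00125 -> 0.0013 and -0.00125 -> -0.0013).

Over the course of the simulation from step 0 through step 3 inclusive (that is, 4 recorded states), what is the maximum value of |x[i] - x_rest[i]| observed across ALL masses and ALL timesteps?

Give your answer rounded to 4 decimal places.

Step 0: x=[4.0000 13.0000 16.0000] v=[0.0000 0.0000 0.0000]
Step 1: x=[5.5000 10.0000 17.5000] v=[3.0000 -6.0000 3.0000]
Step 2: x=[6.2500 8.5000 18.2500] v=[1.5000 -3.0000 1.5000]
Step 3: x=[5.1250 10.7500 17.1250] v=[-2.2500 4.5000 -2.2500]
Max displacement = 3.5000

Answer: 3.5000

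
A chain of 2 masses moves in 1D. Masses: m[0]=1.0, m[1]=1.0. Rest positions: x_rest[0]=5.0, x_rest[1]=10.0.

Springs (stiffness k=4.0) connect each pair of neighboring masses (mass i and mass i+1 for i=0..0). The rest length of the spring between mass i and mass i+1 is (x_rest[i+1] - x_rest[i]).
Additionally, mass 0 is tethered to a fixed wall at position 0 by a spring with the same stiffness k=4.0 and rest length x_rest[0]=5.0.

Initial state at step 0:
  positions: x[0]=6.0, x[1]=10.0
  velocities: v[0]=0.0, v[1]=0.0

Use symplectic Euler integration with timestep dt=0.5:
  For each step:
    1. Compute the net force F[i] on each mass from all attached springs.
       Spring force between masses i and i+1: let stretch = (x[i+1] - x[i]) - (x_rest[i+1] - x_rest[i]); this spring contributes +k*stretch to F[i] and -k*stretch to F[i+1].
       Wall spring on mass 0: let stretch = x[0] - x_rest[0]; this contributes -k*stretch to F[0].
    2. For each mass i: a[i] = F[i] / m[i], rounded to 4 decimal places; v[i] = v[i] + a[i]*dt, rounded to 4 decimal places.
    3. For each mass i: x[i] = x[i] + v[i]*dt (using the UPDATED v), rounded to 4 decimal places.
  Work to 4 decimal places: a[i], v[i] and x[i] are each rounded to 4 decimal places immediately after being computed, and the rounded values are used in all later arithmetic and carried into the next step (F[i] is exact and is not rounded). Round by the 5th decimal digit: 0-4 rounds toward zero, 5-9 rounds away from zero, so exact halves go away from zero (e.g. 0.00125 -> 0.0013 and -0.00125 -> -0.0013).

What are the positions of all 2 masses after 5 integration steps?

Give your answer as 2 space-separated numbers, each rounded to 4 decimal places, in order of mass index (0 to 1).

Answer: 4.0000 10.0000

Derivation:
Step 0: x=[6.0000 10.0000] v=[0.0000 0.0000]
Step 1: x=[4.0000 11.0000] v=[-4.0000 2.0000]
Step 2: x=[5.0000 10.0000] v=[2.0000 -2.0000]
Step 3: x=[6.0000 9.0000] v=[2.0000 -2.0000]
Step 4: x=[4.0000 10.0000] v=[-4.0000 2.0000]
Step 5: x=[4.0000 10.0000] v=[0.0000 0.0000]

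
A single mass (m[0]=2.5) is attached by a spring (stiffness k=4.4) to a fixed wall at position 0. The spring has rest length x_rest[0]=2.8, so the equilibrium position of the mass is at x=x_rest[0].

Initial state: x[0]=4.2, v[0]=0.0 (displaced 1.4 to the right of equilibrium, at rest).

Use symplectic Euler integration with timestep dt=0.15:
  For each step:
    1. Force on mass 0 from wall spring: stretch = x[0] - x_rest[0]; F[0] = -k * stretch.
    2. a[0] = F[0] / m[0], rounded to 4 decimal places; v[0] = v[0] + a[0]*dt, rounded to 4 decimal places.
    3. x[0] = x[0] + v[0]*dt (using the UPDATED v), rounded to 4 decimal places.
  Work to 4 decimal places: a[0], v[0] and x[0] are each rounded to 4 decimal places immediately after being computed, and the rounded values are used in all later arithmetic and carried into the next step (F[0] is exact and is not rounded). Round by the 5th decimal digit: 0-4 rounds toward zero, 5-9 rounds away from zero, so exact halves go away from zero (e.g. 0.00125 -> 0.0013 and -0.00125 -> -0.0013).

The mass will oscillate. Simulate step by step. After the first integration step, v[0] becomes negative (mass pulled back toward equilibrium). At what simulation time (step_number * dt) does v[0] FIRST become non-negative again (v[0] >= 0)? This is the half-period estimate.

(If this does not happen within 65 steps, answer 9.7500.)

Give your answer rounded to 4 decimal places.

Answer: 2.4000

Derivation:
Step 0: x=[4.2000] v=[0.0000]
Step 1: x=[4.1446] v=[-0.3696]
Step 2: x=[4.0359] v=[-0.7246]
Step 3: x=[3.8783] v=[-1.0509]
Step 4: x=[3.6780] v=[-1.3356]
Step 5: x=[3.4429] v=[-1.5674]
Step 6: x=[3.1823] v=[-1.7371]
Step 7: x=[2.9066] v=[-1.8380]
Step 8: x=[2.6267] v=[-1.8661]
Step 9: x=[2.3536] v=[-1.8204]
Step 10: x=[2.0982] v=[-1.7025]
Step 11: x=[1.8706] v=[-1.5172]
Step 12: x=[1.6798] v=[-1.2718]
Step 13: x=[1.5334] v=[-0.9761]
Step 14: x=[1.4371] v=[-0.6417]
Step 15: x=[1.3948] v=[-0.2819]
Step 16: x=[1.4082] v=[0.0891]
First v>=0 after going negative at step 16, time=2.4000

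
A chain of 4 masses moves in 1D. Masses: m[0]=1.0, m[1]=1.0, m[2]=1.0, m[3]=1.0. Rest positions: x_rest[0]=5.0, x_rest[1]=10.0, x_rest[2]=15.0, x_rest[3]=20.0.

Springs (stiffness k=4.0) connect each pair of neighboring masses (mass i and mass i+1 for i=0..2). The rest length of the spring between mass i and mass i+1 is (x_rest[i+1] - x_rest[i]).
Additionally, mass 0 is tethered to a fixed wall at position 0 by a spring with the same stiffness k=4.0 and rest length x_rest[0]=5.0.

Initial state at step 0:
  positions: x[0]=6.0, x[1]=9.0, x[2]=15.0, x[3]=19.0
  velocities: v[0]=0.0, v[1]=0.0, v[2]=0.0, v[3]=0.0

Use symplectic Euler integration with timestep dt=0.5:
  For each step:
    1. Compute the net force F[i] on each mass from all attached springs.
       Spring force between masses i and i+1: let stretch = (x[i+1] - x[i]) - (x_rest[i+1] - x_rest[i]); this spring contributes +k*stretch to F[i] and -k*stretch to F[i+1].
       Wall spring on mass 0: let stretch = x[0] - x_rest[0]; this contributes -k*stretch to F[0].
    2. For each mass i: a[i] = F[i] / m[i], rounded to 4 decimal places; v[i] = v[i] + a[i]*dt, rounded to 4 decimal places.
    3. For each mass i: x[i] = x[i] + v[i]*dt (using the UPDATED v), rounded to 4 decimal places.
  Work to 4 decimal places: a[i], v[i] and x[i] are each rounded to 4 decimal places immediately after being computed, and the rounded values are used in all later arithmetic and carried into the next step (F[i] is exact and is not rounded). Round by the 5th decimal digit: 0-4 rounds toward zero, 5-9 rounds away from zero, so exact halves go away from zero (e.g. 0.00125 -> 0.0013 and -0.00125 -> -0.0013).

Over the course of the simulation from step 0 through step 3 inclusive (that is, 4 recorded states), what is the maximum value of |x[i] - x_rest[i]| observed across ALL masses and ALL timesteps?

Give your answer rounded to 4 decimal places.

Step 0: x=[6.0000 9.0000 15.0000 19.0000] v=[0.0000 0.0000 0.0000 0.0000]
Step 1: x=[3.0000 12.0000 13.0000 20.0000] v=[-6.0000 6.0000 -4.0000 2.0000]
Step 2: x=[6.0000 7.0000 17.0000 19.0000] v=[6.0000 -10.0000 8.0000 -2.0000]
Step 3: x=[4.0000 11.0000 13.0000 21.0000] v=[-4.0000 8.0000 -8.0000 4.0000]
Max displacement = 3.0000

Answer: 3.0000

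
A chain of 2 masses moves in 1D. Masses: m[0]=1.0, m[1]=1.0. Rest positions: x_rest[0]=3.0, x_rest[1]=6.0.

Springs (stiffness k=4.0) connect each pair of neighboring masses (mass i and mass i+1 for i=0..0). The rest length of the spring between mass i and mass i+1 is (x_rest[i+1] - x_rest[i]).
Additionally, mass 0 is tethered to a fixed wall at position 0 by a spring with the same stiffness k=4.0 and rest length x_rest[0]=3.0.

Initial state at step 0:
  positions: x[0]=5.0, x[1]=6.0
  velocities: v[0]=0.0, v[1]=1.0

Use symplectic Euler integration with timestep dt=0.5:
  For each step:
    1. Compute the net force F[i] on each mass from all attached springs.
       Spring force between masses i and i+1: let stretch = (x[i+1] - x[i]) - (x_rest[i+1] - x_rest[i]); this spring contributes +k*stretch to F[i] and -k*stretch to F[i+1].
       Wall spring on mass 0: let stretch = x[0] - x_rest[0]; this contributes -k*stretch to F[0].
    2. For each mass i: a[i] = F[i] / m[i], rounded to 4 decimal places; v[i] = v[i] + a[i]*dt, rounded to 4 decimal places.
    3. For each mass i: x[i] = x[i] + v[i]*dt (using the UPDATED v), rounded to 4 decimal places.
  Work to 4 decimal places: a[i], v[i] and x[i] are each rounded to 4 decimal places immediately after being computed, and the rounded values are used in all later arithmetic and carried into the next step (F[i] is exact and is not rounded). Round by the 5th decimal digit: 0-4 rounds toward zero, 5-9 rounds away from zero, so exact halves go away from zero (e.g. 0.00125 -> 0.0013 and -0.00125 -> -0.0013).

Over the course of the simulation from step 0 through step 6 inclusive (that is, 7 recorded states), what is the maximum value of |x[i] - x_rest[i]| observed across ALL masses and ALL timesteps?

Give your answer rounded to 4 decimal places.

Answer: 2.5000

Derivation:
Step 0: x=[5.0000 6.0000] v=[0.0000 1.0000]
Step 1: x=[1.0000 8.5000] v=[-8.0000 5.0000]
Step 2: x=[3.5000 6.5000] v=[5.0000 -4.0000]
Step 3: x=[5.5000 4.5000] v=[4.0000 -4.0000]
Step 4: x=[1.0000 6.5000] v=[-9.0000 4.0000]
Step 5: x=[1.0000 6.0000] v=[0.0000 -1.0000]
Step 6: x=[5.0000 3.5000] v=[8.0000 -5.0000]
Max displacement = 2.5000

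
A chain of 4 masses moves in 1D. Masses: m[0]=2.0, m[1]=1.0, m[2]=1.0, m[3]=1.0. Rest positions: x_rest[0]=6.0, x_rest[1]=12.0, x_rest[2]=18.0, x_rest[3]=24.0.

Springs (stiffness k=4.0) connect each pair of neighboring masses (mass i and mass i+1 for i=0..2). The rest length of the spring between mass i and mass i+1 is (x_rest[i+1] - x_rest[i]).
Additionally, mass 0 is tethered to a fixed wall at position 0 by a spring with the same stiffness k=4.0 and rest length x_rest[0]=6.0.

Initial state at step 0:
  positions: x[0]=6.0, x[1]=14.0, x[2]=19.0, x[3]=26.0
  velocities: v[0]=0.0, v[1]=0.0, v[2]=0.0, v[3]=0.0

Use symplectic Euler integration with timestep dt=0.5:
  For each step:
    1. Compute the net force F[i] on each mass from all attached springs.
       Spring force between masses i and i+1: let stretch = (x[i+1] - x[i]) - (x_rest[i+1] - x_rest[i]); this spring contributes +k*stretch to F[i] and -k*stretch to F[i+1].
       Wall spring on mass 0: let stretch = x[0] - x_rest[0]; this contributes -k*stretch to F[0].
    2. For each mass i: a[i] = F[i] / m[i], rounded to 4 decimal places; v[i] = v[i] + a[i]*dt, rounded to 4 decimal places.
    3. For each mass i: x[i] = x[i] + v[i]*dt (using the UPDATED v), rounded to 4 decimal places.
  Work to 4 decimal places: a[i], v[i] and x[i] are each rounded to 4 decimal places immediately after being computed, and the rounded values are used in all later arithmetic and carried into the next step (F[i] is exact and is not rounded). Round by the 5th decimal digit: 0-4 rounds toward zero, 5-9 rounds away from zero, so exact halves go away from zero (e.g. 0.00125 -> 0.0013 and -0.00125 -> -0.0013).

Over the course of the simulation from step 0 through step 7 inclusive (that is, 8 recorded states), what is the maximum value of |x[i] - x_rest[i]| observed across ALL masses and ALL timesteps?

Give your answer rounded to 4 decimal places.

Step 0: x=[6.0000 14.0000 19.0000 26.0000] v=[0.0000 0.0000 0.0000 0.0000]
Step 1: x=[7.0000 11.0000 21.0000 25.0000] v=[2.0000 -6.0000 4.0000 -2.0000]
Step 2: x=[6.5000 14.0000 17.0000 26.0000] v=[-1.0000 6.0000 -8.0000 2.0000]
Step 3: x=[6.5000 12.5000 19.0000 24.0000] v=[0.0000 -3.0000 4.0000 -4.0000]
Step 4: x=[6.2500 11.5000 19.5000 23.0000] v=[-0.5000 -2.0000 1.0000 -2.0000]
Step 5: x=[5.5000 13.2500 15.5000 24.5000] v=[-1.5000 3.5000 -8.0000 3.0000]
Step 6: x=[5.8750 9.5000 18.2500 23.0000] v=[0.7500 -7.5000 5.5000 -3.0000]
Step 7: x=[5.1250 10.8750 17.0000 22.7500] v=[-1.5000 2.7500 -2.5000 -0.5000]
Max displacement = 3.0000

Answer: 3.0000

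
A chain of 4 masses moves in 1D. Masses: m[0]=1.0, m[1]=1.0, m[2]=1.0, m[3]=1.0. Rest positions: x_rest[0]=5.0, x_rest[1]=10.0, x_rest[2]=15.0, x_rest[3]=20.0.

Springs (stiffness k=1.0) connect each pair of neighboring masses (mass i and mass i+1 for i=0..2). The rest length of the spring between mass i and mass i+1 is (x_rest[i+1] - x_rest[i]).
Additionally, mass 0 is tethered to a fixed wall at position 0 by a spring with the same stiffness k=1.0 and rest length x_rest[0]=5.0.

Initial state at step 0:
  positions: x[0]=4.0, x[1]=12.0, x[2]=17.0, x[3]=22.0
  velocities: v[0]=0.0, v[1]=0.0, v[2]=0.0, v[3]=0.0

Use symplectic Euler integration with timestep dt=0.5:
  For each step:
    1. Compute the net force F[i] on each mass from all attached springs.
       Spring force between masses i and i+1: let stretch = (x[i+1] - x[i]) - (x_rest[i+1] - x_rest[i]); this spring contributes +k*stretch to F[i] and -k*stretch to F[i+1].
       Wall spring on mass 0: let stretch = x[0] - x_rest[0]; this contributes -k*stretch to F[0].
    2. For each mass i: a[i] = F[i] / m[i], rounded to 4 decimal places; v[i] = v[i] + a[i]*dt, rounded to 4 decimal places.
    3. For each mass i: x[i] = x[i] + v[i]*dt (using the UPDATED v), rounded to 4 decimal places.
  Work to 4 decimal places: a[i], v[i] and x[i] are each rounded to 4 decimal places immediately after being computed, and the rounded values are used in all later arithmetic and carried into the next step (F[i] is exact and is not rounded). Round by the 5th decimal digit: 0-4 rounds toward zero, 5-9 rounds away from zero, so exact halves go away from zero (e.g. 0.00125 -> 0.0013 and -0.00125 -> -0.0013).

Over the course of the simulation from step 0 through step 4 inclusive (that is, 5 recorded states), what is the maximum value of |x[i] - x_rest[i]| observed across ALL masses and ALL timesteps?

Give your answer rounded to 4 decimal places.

Step 0: x=[4.0000 12.0000 17.0000 22.0000] v=[0.0000 0.0000 0.0000 0.0000]
Step 1: x=[5.0000 11.2500 17.0000 22.0000] v=[2.0000 -1.5000 0.0000 0.0000]
Step 2: x=[6.3125 10.3750 16.8125 22.0000] v=[2.6250 -1.7500 -0.3750 0.0000]
Step 3: x=[7.0625 10.0938 16.3125 21.9531] v=[1.5000 -0.5625 -1.0000 -0.0938]
Step 4: x=[6.8047 10.6094 15.6680 21.7461] v=[-0.5156 1.0312 -1.2891 -0.4141]
Max displacement = 2.0625

Answer: 2.0625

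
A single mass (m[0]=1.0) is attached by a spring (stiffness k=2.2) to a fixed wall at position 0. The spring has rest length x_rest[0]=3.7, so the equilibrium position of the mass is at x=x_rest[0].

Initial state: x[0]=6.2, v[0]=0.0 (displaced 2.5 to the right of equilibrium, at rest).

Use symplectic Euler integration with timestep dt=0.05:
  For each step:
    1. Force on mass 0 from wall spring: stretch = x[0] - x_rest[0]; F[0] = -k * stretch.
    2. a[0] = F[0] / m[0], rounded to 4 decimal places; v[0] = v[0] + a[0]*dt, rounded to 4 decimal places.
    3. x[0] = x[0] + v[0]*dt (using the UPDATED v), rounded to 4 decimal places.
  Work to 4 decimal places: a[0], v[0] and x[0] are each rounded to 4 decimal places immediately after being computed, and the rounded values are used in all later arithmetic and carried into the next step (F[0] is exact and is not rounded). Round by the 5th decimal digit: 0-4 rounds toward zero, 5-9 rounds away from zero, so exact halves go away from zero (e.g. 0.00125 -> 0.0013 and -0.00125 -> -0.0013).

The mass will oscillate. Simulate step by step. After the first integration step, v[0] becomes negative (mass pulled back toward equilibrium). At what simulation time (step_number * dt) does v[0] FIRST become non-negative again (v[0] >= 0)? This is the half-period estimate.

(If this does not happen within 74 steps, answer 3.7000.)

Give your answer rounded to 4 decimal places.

Answer: 2.1500

Derivation:
Step 0: x=[6.2000] v=[0.0000]
Step 1: x=[6.1863] v=[-0.2750]
Step 2: x=[6.1589] v=[-0.5485]
Step 3: x=[6.1180] v=[-0.8190]
Step 4: x=[6.0638] v=[-1.0850]
Step 5: x=[5.9966] v=[-1.3450]
Step 6: x=[5.9167] v=[-1.5976]
Step 7: x=[5.8246] v=[-1.8414]
Step 8: x=[5.7208] v=[-2.0751]
Step 9: x=[5.6059] v=[-2.2974]
Step 10: x=[5.4805] v=[-2.5071]
Step 11: x=[5.3454] v=[-2.7030]
Step 12: x=[5.2012] v=[-2.8840]
Step 13: x=[5.0487] v=[-3.0491]
Step 14: x=[4.8888] v=[-3.1975]
Step 15: x=[4.7224] v=[-3.3283]
Step 16: x=[4.5504] v=[-3.4408]
Step 17: x=[4.3737] v=[-3.5343]
Step 18: x=[4.1933] v=[-3.6084]
Step 19: x=[4.0102] v=[-3.6627]
Step 20: x=[3.8254] v=[-3.6968]
Step 21: x=[3.6399] v=[-3.7106]
Step 22: x=[3.4547] v=[-3.7040]
Step 23: x=[3.2709] v=[-3.6770]
Step 24: x=[3.0894] v=[-3.6298]
Step 25: x=[2.9113] v=[-3.5626]
Step 26: x=[2.7375] v=[-3.4758]
Step 27: x=[2.5690] v=[-3.3699]
Step 28: x=[2.4067] v=[-3.2455]
Step 29: x=[2.2515] v=[-3.1032]
Step 30: x=[2.1043] v=[-2.9439]
Step 31: x=[1.9659] v=[-2.7684]
Step 32: x=[1.8370] v=[-2.5777]
Step 33: x=[1.7184] v=[-2.3728]
Step 34: x=[1.6107] v=[-2.1548]
Step 35: x=[1.5145] v=[-1.9250]
Step 36: x=[1.4303] v=[-1.6846]
Step 37: x=[1.3586] v=[-1.4349]
Step 38: x=[1.2997] v=[-1.1773]
Step 39: x=[1.2540] v=[-0.9133]
Step 40: x=[1.2218] v=[-0.6442]
Step 41: x=[1.2032] v=[-0.3716]
Step 42: x=[1.1984] v=[-0.0970]
Step 43: x=[1.2073] v=[0.1782]
First v>=0 after going negative at step 43, time=2.1500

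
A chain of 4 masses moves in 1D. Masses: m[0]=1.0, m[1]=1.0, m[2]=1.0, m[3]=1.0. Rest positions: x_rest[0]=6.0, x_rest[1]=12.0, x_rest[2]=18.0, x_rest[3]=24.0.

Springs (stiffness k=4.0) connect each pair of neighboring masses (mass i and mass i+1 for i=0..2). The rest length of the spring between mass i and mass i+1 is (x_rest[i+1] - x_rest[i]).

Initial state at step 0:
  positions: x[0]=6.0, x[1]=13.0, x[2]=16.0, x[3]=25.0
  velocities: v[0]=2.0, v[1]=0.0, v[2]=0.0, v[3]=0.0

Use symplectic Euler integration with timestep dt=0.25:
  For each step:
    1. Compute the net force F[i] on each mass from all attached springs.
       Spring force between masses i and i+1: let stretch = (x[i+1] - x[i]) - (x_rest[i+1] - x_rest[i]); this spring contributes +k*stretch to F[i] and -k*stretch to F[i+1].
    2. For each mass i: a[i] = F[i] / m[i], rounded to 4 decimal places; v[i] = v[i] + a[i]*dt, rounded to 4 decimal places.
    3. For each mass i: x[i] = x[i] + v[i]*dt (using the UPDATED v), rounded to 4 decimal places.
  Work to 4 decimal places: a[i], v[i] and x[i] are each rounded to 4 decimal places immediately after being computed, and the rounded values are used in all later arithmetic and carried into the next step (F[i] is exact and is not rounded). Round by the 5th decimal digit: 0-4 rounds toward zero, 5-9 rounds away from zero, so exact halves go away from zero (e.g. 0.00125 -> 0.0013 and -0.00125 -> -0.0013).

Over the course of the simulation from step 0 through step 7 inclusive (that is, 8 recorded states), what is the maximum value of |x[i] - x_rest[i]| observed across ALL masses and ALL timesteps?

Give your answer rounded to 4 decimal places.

Answer: 2.7676

Derivation:
Step 0: x=[6.0000 13.0000 16.0000 25.0000] v=[2.0000 0.0000 0.0000 0.0000]
Step 1: x=[6.7500 12.0000 17.5000 24.2500] v=[3.0000 -4.0000 6.0000 -3.0000]
Step 2: x=[7.3125 11.0625 19.3125 23.3125] v=[2.2500 -3.7500 7.2500 -3.7500]
Step 3: x=[7.3125 11.2500 20.0625 22.8750] v=[0.0000 0.7500 3.0000 -1.7500]
Step 4: x=[6.7969 12.6563 19.3125 23.2344] v=[-2.0625 5.6250 -3.0000 1.4375]
Step 5: x=[6.2461 14.2618 17.8789 24.1133] v=[-2.2031 6.4218 -5.7343 3.5156]
Step 6: x=[6.1993 14.7676 17.0997 24.9336] v=[-0.1874 2.0232 -3.1170 3.2812]
Step 7: x=[6.7945 13.7144 17.6959 25.2954] v=[2.3809 -4.2130 2.3848 1.4473]
Max displacement = 2.7676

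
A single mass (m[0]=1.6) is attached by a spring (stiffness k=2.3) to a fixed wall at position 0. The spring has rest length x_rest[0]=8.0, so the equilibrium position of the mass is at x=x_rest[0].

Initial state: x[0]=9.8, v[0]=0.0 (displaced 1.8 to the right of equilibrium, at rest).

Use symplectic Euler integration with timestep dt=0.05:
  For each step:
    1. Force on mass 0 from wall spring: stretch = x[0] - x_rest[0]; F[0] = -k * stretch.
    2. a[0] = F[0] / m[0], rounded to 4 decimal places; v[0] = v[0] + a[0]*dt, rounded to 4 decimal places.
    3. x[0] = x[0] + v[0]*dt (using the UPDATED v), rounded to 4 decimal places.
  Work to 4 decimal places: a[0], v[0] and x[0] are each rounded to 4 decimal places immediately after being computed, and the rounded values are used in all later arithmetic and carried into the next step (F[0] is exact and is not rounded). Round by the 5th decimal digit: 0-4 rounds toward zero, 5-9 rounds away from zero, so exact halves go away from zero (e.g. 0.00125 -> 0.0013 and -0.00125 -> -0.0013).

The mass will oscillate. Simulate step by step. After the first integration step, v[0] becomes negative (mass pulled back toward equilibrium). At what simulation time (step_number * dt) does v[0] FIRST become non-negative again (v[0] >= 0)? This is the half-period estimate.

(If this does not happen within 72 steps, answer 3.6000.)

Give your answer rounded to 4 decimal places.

Step 0: x=[9.8000] v=[0.0000]
Step 1: x=[9.7935] v=[-0.1294]
Step 2: x=[9.7806] v=[-0.2583]
Step 3: x=[9.7613] v=[-0.3863]
Step 4: x=[9.7357] v=[-0.5129]
Step 5: x=[9.7038] v=[-0.6377]
Step 6: x=[9.6658] v=[-0.7602]
Step 7: x=[9.6218] v=[-0.8799]
Step 8: x=[9.5720] v=[-0.9965]
Step 9: x=[9.5165] v=[-1.1095]
Step 10: x=[9.4556] v=[-1.2185]
Step 11: x=[9.3894] v=[-1.3231]
Step 12: x=[9.3183] v=[-1.4230]
Step 13: x=[9.2424] v=[-1.5178]
Step 14: x=[9.1620] v=[-1.6071]
Step 15: x=[9.0775] v=[-1.6906]
Step 16: x=[8.9891] v=[-1.7680]
Step 17: x=[8.8971] v=[-1.8391]
Step 18: x=[8.8019] v=[-1.9036]
Step 19: x=[8.7038] v=[-1.9612]
Step 20: x=[8.6032] v=[-2.0118]
Step 21: x=[8.5004] v=[-2.0552]
Step 22: x=[8.3958] v=[-2.0912]
Step 23: x=[8.2898] v=[-2.1197]
Step 24: x=[8.1828] v=[-2.1405]
Step 25: x=[8.0751] v=[-2.1536]
Step 26: x=[7.9672] v=[-2.1590]
Step 27: x=[7.8594] v=[-2.1566]
Step 28: x=[7.7521] v=[-2.1465]
Step 29: x=[7.6457] v=[-2.1287]
Step 30: x=[7.5405] v=[-2.1032]
Step 31: x=[7.4370] v=[-2.0702]
Step 32: x=[7.3355] v=[-2.0297]
Step 33: x=[7.2364] v=[-1.9819]
Step 34: x=[7.1401] v=[-1.9270]
Step 35: x=[7.0468] v=[-1.8652]
Step 36: x=[6.9570] v=[-1.7967]
Step 37: x=[6.8709] v=[-1.7217]
Step 38: x=[6.7889] v=[-1.6405]
Step 39: x=[6.7112] v=[-1.5535]
Step 40: x=[6.6382] v=[-1.4609]
Step 41: x=[6.5701] v=[-1.3630]
Step 42: x=[6.5071] v=[-1.2602]
Step 43: x=[6.4495] v=[-1.1529]
Step 44: x=[6.3974] v=[-1.0415]
Step 45: x=[6.3511] v=[-0.9263]
Step 46: x=[6.3107] v=[-0.8078]
Step 47: x=[6.2764] v=[-0.6864]
Step 48: x=[6.2483] v=[-0.5625]
Step 49: x=[6.2265] v=[-0.4366]
Step 50: x=[6.2110] v=[-0.3091]
Step 51: x=[6.2020] v=[-0.1805]
Step 52: x=[6.1994] v=[-0.0513]
Step 53: x=[6.2033] v=[0.0781]
First v>=0 after going negative at step 53, time=2.6500

Answer: 2.6500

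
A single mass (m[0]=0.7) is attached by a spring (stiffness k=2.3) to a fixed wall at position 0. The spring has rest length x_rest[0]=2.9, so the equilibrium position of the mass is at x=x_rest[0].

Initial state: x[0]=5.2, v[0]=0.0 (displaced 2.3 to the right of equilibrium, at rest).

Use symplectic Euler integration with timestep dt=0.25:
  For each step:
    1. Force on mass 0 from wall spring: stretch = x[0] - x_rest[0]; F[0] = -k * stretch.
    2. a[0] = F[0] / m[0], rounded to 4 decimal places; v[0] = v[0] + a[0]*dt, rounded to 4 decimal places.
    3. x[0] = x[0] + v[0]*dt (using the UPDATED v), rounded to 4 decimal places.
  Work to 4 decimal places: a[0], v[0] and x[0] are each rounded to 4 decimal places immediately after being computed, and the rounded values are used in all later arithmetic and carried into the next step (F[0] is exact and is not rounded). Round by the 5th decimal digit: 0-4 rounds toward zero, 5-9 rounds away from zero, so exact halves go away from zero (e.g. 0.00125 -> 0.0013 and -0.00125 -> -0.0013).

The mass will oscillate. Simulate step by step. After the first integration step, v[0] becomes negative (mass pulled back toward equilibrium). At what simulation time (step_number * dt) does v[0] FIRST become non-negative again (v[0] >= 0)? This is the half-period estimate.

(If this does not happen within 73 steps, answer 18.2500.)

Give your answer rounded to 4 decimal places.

Answer: 1.7500

Derivation:
Step 0: x=[5.2000] v=[0.0000]
Step 1: x=[4.7277] v=[-1.8893]
Step 2: x=[3.8801] v=[-3.3906]
Step 3: x=[2.8312] v=[-4.1957]
Step 4: x=[1.7964] v=[-4.1392]
Step 5: x=[0.9882] v=[-3.2327]
Step 6: x=[0.5726] v=[-1.6623]
Step 7: x=[0.6350] v=[0.2495]
First v>=0 after going negative at step 7, time=1.7500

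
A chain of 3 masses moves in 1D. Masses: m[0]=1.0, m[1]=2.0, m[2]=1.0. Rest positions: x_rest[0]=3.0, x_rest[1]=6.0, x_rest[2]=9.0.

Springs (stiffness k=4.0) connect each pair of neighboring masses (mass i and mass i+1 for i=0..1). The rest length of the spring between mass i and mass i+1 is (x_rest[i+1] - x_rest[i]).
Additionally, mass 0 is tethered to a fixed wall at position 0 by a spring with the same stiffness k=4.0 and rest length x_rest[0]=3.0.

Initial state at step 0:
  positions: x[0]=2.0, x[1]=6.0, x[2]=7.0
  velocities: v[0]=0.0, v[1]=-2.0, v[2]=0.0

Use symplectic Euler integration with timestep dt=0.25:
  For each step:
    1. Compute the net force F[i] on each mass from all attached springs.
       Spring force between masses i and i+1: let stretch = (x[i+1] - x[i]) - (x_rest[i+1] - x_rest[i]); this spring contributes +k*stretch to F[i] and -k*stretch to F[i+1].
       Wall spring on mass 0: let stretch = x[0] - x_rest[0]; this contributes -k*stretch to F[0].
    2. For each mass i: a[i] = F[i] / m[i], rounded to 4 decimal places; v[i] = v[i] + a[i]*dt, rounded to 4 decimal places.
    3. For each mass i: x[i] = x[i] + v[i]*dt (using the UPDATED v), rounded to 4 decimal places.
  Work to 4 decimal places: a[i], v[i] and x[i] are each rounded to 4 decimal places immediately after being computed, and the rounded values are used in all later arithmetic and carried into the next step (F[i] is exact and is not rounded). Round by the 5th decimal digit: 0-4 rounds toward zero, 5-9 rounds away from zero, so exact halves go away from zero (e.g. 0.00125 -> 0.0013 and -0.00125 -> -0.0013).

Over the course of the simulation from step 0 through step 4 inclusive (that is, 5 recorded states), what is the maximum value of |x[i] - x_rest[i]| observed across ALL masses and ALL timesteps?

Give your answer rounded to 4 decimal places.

Step 0: x=[2.0000 6.0000 7.0000] v=[0.0000 -2.0000 0.0000]
Step 1: x=[2.5000 5.1250 7.5000] v=[2.0000 -3.5000 2.0000]
Step 2: x=[3.0313 4.2188 8.1563] v=[2.1250 -3.6250 2.6250]
Step 3: x=[3.1016 3.6563 8.5782] v=[0.2812 -2.2500 1.6875]
Step 4: x=[2.5352 3.6397 8.5196] v=[-2.2657 -0.0664 -0.2344]
Max displacement = 2.3603

Answer: 2.3603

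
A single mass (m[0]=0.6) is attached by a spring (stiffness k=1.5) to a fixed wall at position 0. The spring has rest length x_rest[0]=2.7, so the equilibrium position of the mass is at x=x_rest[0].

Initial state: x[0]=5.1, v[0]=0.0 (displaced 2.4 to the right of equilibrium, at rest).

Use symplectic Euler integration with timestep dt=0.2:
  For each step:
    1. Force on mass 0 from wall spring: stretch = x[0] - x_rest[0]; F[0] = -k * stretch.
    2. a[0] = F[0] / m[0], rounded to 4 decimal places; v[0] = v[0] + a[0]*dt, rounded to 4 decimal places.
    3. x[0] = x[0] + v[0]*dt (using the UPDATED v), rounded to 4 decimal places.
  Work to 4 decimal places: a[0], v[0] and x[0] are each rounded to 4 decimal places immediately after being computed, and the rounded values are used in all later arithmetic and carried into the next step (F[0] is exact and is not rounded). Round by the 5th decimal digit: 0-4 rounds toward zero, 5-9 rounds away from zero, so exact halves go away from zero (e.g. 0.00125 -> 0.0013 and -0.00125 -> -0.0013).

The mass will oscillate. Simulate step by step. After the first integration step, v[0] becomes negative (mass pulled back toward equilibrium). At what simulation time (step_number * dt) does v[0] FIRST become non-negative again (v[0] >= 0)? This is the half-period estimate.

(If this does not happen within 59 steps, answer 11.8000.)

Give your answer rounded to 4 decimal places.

Step 0: x=[5.1000] v=[0.0000]
Step 1: x=[4.8600] v=[-1.2000]
Step 2: x=[4.4040] v=[-2.2800]
Step 3: x=[3.7776] v=[-3.1320]
Step 4: x=[3.0434] v=[-3.6708]
Step 5: x=[2.2749] v=[-3.8425]
Step 6: x=[1.5489] v=[-3.6299]
Step 7: x=[0.9380] v=[-3.0543]
Step 8: x=[0.5033] v=[-2.1733]
Step 9: x=[0.2883] v=[-1.0749]
Step 10: x=[0.3145] v=[0.1310]
First v>=0 after going negative at step 10, time=2.0000

Answer: 2.0000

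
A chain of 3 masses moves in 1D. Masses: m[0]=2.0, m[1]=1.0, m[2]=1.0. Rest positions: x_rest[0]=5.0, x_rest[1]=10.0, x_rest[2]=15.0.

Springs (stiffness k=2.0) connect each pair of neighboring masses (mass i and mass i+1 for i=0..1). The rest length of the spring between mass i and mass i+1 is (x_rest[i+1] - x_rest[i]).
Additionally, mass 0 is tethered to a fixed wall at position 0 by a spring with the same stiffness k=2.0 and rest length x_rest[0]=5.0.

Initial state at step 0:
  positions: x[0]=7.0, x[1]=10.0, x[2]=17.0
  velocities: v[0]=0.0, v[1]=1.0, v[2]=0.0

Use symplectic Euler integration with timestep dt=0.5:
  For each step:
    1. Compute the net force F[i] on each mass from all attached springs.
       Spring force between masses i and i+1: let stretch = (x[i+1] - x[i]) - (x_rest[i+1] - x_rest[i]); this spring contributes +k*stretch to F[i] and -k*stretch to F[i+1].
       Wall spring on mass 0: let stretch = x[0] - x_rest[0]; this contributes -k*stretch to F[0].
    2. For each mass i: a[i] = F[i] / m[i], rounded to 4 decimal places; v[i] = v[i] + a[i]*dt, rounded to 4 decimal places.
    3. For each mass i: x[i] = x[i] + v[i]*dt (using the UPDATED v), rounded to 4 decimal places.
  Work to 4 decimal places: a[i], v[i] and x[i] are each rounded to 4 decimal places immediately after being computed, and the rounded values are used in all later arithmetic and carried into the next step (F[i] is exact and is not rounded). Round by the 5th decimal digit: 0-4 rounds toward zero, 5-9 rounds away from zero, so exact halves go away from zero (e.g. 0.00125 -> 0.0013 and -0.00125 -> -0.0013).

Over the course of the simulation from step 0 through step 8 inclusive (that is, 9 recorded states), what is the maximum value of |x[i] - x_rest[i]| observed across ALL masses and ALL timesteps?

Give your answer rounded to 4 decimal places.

Step 0: x=[7.0000 10.0000 17.0000] v=[0.0000 1.0000 0.0000]
Step 1: x=[6.0000 12.5000 16.0000] v=[-2.0000 5.0000 -2.0000]
Step 2: x=[5.1250 13.5000 15.7500] v=[-1.7500 2.0000 -0.5000]
Step 3: x=[5.0625 11.4375 16.8750] v=[-0.1250 -4.1250 2.2500]
Step 4: x=[5.3282 8.9063 17.7813] v=[0.5313 -5.0625 1.8125]
Step 5: x=[5.1563 9.0235 16.7501] v=[-0.3438 0.2344 -2.0625]
Step 6: x=[4.6621 11.0704 14.3556] v=[-0.9884 4.0938 -4.7891]
Step 7: x=[4.6045 11.5558 12.8185] v=[-0.1153 0.9707 -3.0743]
Step 8: x=[5.1336 9.1969 13.1500] v=[1.0581 -4.7179 0.6630]
Max displacement = 3.5000

Answer: 3.5000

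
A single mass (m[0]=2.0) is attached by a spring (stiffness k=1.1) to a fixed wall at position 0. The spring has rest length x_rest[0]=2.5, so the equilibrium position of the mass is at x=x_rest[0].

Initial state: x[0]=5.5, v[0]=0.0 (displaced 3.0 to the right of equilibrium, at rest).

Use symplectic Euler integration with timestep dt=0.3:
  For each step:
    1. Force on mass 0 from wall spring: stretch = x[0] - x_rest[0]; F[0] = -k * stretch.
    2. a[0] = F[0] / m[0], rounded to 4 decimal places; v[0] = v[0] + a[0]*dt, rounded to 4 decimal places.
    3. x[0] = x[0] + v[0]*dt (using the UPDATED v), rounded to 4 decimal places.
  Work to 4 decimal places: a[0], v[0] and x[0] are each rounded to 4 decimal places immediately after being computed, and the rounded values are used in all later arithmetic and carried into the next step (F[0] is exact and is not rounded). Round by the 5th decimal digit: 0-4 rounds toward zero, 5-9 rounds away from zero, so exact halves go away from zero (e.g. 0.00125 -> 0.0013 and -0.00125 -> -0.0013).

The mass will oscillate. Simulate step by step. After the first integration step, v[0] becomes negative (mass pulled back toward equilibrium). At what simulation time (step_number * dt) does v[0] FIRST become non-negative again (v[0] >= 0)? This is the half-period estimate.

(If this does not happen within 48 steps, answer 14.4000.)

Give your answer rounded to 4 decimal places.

Step 0: x=[5.5000] v=[0.0000]
Step 1: x=[5.3515] v=[-0.4950]
Step 2: x=[5.0619] v=[-0.9655]
Step 3: x=[4.6454] v=[-1.3882]
Step 4: x=[4.1227] v=[-1.7422]
Step 5: x=[3.5197] v=[-2.0100]
Step 6: x=[2.8662] v=[-2.1782]
Step 7: x=[2.1946] v=[-2.2386]
Step 8: x=[1.5381] v=[-2.1882]
Step 9: x=[0.9293] v=[-2.0295]
Step 10: x=[0.3982] v=[-1.7703]
Step 11: x=[-0.0289] v=[-1.4235]
Step 12: x=[-0.3308] v=[-1.0062]
Step 13: x=[-0.4925] v=[-0.5391]
Step 14: x=[-0.5061] v=[-0.0453]
Step 15: x=[-0.3709] v=[0.4507]
First v>=0 after going negative at step 15, time=4.5000

Answer: 4.5000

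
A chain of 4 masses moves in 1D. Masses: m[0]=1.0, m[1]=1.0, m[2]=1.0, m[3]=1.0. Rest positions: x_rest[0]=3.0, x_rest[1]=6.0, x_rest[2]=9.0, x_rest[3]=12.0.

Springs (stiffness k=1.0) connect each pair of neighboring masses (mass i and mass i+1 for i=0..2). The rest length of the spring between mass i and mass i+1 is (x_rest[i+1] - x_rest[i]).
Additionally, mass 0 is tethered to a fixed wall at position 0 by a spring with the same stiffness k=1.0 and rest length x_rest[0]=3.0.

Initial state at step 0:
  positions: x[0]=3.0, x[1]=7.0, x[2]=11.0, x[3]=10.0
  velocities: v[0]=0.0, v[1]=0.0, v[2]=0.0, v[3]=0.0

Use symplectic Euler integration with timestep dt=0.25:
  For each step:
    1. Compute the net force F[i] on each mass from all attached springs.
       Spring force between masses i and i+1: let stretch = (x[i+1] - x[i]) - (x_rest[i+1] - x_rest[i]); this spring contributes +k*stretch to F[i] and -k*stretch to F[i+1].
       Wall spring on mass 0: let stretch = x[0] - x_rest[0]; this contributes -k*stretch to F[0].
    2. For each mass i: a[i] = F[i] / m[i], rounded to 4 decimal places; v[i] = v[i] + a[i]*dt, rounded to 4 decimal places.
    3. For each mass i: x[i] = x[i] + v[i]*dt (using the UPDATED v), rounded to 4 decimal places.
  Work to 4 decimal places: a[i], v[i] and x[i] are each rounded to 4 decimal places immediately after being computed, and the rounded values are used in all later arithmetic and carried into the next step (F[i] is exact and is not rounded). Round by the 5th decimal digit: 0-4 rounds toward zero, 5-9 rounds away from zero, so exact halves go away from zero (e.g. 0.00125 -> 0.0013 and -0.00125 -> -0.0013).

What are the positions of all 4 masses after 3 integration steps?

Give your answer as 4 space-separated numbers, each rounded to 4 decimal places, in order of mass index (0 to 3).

Step 0: x=[3.0000 7.0000 11.0000 10.0000] v=[0.0000 0.0000 0.0000 0.0000]
Step 1: x=[3.0625 7.0000 10.6875 10.2500] v=[0.2500 0.0000 -1.2500 1.0000]
Step 2: x=[3.1797 6.9844 10.1172 10.7149] v=[0.4688 -0.0625 -2.2813 1.8594]
Step 3: x=[3.3360 6.9268 9.3884 11.3299] v=[0.6251 -0.2305 -2.9151 2.4600]

Answer: 3.3360 6.9268 9.3884 11.3299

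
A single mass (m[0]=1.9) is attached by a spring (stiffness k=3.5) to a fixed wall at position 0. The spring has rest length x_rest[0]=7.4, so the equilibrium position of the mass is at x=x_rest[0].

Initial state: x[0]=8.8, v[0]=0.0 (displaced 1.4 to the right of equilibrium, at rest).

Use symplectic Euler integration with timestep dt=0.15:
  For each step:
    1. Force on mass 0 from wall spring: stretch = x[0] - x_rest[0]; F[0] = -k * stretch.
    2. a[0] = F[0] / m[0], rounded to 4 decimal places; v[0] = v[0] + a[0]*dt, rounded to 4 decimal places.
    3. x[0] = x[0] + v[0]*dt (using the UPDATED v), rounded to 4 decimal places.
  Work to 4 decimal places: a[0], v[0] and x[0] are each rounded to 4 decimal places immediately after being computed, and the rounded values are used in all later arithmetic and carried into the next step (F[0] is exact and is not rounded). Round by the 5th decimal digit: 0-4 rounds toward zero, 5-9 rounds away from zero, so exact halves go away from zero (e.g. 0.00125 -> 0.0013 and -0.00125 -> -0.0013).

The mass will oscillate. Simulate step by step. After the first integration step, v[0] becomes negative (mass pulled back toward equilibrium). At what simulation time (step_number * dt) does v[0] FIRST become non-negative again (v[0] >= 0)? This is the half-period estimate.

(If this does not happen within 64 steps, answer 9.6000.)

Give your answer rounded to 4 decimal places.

Answer: 2.4000

Derivation:
Step 0: x=[8.8000] v=[0.0000]
Step 1: x=[8.7420] v=[-0.3868]
Step 2: x=[8.6284] v=[-0.7576]
Step 3: x=[8.4639] v=[-1.0970]
Step 4: x=[8.2553] v=[-1.3910]
Step 5: x=[8.0112] v=[-1.6273]
Step 6: x=[7.7418] v=[-1.7962]
Step 7: x=[7.4582] v=[-1.8906]
Step 8: x=[7.1722] v=[-1.9067]
Step 9: x=[6.8956] v=[-1.8438]
Step 10: x=[6.6399] v=[-1.7044]
Step 11: x=[6.4157] v=[-1.4944]
Step 12: x=[6.2323] v=[-1.2224]
Step 13: x=[6.0973] v=[-0.8998]
Step 14: x=[6.0163] v=[-0.5398]
Step 15: x=[5.9927] v=[-0.1575]
Step 16: x=[6.0274] v=[0.2314]
First v>=0 after going negative at step 16, time=2.4000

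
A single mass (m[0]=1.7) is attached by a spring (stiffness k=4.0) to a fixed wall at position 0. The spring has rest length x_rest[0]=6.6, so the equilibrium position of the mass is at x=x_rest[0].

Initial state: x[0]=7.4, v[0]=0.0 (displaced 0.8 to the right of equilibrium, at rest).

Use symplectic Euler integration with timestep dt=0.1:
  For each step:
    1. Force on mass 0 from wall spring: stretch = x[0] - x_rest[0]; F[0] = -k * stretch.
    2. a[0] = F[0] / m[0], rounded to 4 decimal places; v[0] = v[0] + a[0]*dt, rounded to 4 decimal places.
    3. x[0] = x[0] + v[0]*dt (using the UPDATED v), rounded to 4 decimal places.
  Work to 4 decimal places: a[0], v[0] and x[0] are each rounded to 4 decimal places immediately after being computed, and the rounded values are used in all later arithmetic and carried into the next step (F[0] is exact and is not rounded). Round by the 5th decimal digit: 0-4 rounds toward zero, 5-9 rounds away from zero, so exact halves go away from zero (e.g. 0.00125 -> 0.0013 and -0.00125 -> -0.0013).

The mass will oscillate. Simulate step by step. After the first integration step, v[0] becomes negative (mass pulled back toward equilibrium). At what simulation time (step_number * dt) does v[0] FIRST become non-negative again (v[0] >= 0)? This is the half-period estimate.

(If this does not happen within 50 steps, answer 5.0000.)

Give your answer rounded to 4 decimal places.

Answer: 2.1000

Derivation:
Step 0: x=[7.4000] v=[0.0000]
Step 1: x=[7.3812] v=[-0.1882]
Step 2: x=[7.3440] v=[-0.3720]
Step 3: x=[7.2893] v=[-0.5471]
Step 4: x=[7.2184] v=[-0.7093]
Step 5: x=[7.1329] v=[-0.8548]
Step 6: x=[7.0349] v=[-0.9802]
Step 7: x=[6.9267] v=[-1.0825]
Step 8: x=[6.8108] v=[-1.1594]
Step 9: x=[6.6899] v=[-1.2090]
Step 10: x=[6.5669] v=[-1.2302]
Step 11: x=[6.4447] v=[-1.2224]
Step 12: x=[6.3261] v=[-1.1859]
Step 13: x=[6.2140] v=[-1.1215]
Step 14: x=[6.1109] v=[-1.0307]
Step 15: x=[6.0193] v=[-0.9156]
Step 16: x=[5.9414] v=[-0.7790]
Step 17: x=[5.8790] v=[-0.6240]
Step 18: x=[5.8336] v=[-0.4544]
Step 19: x=[5.8062] v=[-0.2741]
Step 20: x=[5.7975] v=[-0.0873]
Step 21: x=[5.8077] v=[0.1015]
First v>=0 after going negative at step 21, time=2.1000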